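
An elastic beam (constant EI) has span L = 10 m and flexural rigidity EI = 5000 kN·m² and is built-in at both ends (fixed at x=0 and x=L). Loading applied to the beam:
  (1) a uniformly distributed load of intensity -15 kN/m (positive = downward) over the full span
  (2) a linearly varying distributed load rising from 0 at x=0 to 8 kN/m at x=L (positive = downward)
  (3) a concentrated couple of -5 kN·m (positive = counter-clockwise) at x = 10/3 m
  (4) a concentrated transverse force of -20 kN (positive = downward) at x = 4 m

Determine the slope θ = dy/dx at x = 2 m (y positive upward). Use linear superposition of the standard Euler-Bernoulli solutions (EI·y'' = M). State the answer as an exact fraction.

θ(2) = 753/31250 rad

Load 1 — uniform load w=-15 kN/m over full span:
  θ_1 = -wx(L-x)(L-2x)/(12EI) = -(-15)·2·(10-2)·(10-2·2)/(12·5000) = 3/125 rad
Load 2 — triangular load w₀=8 kN/m (0→w₀ over full span):
  θ_2 = -w₀(2x(L-x)(L-2x)(x+2L)+x²(L-x)²)/(120LEI) = -8·(2·2·(10-2)·(10-2·2)·(2+2·10)+2²·(10-2)²)/(120·10·5000) = -56/9375 rad
Load 3 — applied couple M₀=-5 kN·m at a=10/3 m (b=L-a=20/3):
  θ_3 = (R_Ax²/2 - M_Ax)/EI  [x≤a] with R_A=-2/3, M_A=0 = ((-2/3)·2²/2 - 0·2)/5000 = -1/3750 rad
Load 4 — point force P=-20 kN at a=4 m (b=L-a=6):
  θ_4 = -Pb²x(2aL-(3a+b)x)/(2L³EI)  [x≤a] = -(-20)·6²·2·(2·4·10-(3·4+6)·2)/(2·10³·5000) = 99/15625 rad
Superposition: θ = Σ θ_i = 753/31250 rad ≈ 0.024096 rad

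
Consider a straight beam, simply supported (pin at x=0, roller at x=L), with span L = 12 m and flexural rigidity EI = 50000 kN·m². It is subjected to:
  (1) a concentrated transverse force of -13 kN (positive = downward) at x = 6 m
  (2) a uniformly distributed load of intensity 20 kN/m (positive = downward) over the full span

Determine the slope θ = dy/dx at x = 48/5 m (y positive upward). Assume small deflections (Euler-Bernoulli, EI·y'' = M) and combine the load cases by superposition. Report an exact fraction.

θ(48/5) = 5211/250000 rad

Load 1 — point force P=-13 kN at a=6 m (b=L-a=6):
  θ_1 = -Pa(2L²-6Lx+3x²+a²)/(6LEI)  [x>a] = -(-13)·6·(2·12²-6·12·(48/5)+3·(48/5)²+6²)/(6·12·50000) = -2457/1250000 rad
Load 2 — uniform load w=20 kN/m over full span:
  θ_2 = -w(L³-6Lx²+4x³)/(24EI) = -20·(12³-6·12·(48/5)²+4·(48/5)³)/(24·50000) = 1782/78125 rad
Superposition: θ = Σ θ_i = 5211/250000 rad ≈ 0.020844 rad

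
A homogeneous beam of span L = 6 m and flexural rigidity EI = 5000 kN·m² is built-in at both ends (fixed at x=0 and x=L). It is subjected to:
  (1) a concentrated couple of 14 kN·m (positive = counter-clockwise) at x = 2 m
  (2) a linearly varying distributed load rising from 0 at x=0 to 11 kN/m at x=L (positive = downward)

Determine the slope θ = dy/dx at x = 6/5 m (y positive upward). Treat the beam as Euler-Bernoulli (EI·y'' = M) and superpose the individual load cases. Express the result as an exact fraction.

θ(6/5) = -518/390625 rad

Load 1 — applied couple M₀=14 kN·m at a=2 m (b=L-a=4):
  θ_1 = (R_Ax²/2 - M_Ax)/EI  [x≤a] with R_A=28/9, M_A=0 = ((28/9)·(6/5)²/2 - 0·(6/5))/5000 = 7/15625 rad
Load 2 — triangular load w₀=11 kN/m (0→w₀ over full span):
  θ_2 = -w₀(2x(L-x)(L-2x)(x+2L)+x²(L-x)²)/(120LEI) = -11·(2·(6/5)·(6-(6/5))·(6-2·(6/5))·((6/5)+2·6)+(6/5)²·(6-(6/5))²)/(120·6·5000) = -693/390625 rad
Superposition: θ = Σ θ_i = -518/390625 rad ≈ -0.001326 rad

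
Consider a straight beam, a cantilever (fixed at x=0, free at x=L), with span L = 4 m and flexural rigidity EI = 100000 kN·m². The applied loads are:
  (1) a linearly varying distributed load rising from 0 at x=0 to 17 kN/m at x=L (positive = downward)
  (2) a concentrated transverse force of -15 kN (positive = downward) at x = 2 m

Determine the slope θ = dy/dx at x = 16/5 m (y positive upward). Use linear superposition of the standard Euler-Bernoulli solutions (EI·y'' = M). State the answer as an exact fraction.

θ(16/5) = -98083/93750000 rad

Load 1 — triangular load w₀=17 kN/m (0→w₀ over full span):
  θ_1 = (w₀Lx²/4-w₀L²x/3-w₀x⁴/(24L))/EI = (17·4·(16/5)²/4-17·4²·(16/5)/3-17·(16/5)⁴/(24·4))/100000 = -7888/5859375 rad
Load 2 — point force P=-15 kN at a=2 m (b=L-a=2):
  θ_2 = -Pa²/(2EI)  [x>a] = -(-15)·2²/(2·100000) = 3/10000 rad
Superposition: θ = Σ θ_i = -98083/93750000 rad ≈ -0.001046 rad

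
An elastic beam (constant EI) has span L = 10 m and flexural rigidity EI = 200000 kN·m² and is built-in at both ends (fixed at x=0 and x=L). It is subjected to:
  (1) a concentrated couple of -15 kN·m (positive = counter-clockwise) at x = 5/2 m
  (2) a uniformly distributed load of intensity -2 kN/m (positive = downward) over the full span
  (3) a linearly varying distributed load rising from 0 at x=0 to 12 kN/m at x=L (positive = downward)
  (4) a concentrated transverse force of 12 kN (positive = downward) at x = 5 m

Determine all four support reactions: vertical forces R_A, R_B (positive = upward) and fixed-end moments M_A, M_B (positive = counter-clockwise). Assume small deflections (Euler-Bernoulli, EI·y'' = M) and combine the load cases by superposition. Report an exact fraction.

R_A = 197/16 kN, M_A = 1975/48 kN·m, R_B = 635/16 kN, M_B = -3025/48 kN·m

Load 1 — applied couple M₀=-15 kN·m at a=5/2 m (b=L-a=15/2):
  R_A = 6M₀ab/L³ = 6·(-15)·(5/2)·(15/2)/10³ = -27/16 kN
  M_A = M₀b(2a-b)/L² = (-15)·(15/2)·(2·(5/2)-(15/2))/10² = 45/16 kN·m
  R_B = -6M₀ab/L³ = -6·(-15)·(5/2)·(15/2)/10³ = 27/16 kN
  M_B = M₀a(2b-a)/L² = (-15)·(5/2)·(2·(15/2)-(5/2))/10² = -75/16 kN·m
Load 2 — uniform load w=-2 kN/m over full span:
  R_A = wL/2 = (-2)·10/2 = -10 kN
  M_A = wL²/12 = (-2)·10²/12 = -50/3 kN·m
  R_B = wL/2 = (-2)·10/2 = -10 kN
  M_B = -wL²/12 = -(-2)·10²/12 = 50/3 kN·m
Load 3 — triangular load w₀=12 kN/m (0→w₀ over full span):
  R_A = 3w₀L/20 = 3·12·10/20 = 18 kN
  M_A = w₀L²/30 = 12·10²/30 = 40 kN·m
  R_B = 7w₀L/20 = 7·12·10/20 = 42 kN
  M_B = -w₀L²/20 = -12·10²/20 = -60 kN·m
Load 4 — point force P=12 kN at a=5 m (b=L-a=5):
  R_A = Pb²(3a+b)/L³ = 12·5²·(3·5+5)/10³ = 6 kN
  M_A = Pab²/L² = 12·5·5²/10² = 15 kN·m
  R_B = Pa²(a+3b)/L³ = 12·5²·(5+3·5)/10³ = 6 kN
  M_B = -Pa²b/L² = -12·5²·5/10² = -15 kN·m
Superposition: R_A = 197/16 kN, M_A = 1975/48 kN·m, R_B = 635/16 kN, M_B = -3025/48 kN·m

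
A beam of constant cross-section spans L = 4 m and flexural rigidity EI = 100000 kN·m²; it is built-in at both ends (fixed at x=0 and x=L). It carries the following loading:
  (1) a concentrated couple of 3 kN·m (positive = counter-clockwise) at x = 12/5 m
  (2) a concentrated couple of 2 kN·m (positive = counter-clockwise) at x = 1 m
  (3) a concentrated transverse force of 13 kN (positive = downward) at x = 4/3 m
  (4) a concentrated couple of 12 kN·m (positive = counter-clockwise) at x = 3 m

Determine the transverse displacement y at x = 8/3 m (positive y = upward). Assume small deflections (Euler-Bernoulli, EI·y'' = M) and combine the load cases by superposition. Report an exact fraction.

Load 1 — applied couple M₀=3 kN·m at a=12/5 m (b=L-a=8/5):
  y_1 = (R_Ax³/6 - M_Ax²/2 - M₀(x-a)²/2)/EI  [x>a] with R_A=27/25, M_A=24/25 = ((27/25)·(8/3)³/6 - (24/25)·(8/3)²/2 - 3·((8/3)-(12/5))²/2)/100000 = -1/937500 m
Load 2 — applied couple M₀=2 kN·m at a=1 m (b=L-a=3):
  y_2 = (R_Ax³/6 - M_Ax²/2 - M₀(x-a)²/2)/EI  [x>a] with R_A=9/16, M_A=-3/8 = ((9/16)·(8/3)³/6 - (-3/8)·(8/3)²/2 - 2·((8/3)-1)²/2)/100000 = 1/300000 m
Load 3 — point force P=13 kN at a=4/3 m (b=L-a=8/3):
  y_3 = -Pa²(L-x)²(3bL-(3b+a)(L-x))/(6L³EI)  [x>a] = -13·(4/3)²·(4-(8/3))²·(3·(8/3)·4-(3·(8/3)+(4/3))·(4-(8/3)))/(6·4³·100000) = -143/6834375 m
Load 4 — applied couple M₀=12 kN·m at a=3 m (b=L-a=1):
  y_4 = (R_Ax³/6 - M_Ax²/2)/EI  [x≤a] with R_A=27/8, M_A=15/4 = ((27/8)·(8/3)³/6 - (15/4)·(8/3)²/2)/100000 = -1/37500 m
Superposition: y = Σ y_i = -247807/5467500000 m ≈ -0.000045 m

y(8/3) = -247807/5467500000 m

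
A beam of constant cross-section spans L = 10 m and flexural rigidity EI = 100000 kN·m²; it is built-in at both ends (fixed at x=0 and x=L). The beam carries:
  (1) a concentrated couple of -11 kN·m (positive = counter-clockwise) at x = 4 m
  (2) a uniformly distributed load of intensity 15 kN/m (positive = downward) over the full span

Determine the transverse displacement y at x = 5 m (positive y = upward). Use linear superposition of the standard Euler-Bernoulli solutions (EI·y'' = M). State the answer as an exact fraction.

y(5) = -3213/800000 m

Load 1 — applied couple M₀=-11 kN·m at a=4 m (b=L-a=6):
  y_1 = (R_Ax³/6 - M_Ax²/2 - M₀(x-a)²/2)/EI  [x>a] with R_A=-198/125, M_A=-33/25 = ((-198/125)·5³/6 - (-33/25)·5²/2 - (-11)·(5-4)²/2)/100000 = -11/100000 m
Load 2 — uniform load w=15 kN/m over full span:
  y_2 = -wx²(L-x)²/(24EI) = -15·5²·(10-5)²/(24·100000) = -1/256 m
Superposition: y = Σ y_i = -3213/800000 m ≈ -0.004016 m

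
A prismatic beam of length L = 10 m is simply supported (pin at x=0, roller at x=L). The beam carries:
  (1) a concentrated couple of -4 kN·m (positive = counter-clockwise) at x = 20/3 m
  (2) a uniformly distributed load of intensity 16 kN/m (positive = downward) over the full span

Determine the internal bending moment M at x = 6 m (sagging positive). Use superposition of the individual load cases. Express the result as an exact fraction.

M(6) = 948/5 kN·m

Load 1 — applied couple M₀=-4 kN·m at a=20/3 m (b=L-a=10/3):
  M_1 = M₀x/L  [x≤a] = (-4)·6/10 = -12/5 kN·m
Load 2 — uniform load w=16 kN/m over full span:
  M_2 = wx(L-x)/2 = 16·6·(10-6)/2 = 192 kN·m
Superposition: M = Σ M_i = 948/5 kN·m ≈ 189.600000 kN·m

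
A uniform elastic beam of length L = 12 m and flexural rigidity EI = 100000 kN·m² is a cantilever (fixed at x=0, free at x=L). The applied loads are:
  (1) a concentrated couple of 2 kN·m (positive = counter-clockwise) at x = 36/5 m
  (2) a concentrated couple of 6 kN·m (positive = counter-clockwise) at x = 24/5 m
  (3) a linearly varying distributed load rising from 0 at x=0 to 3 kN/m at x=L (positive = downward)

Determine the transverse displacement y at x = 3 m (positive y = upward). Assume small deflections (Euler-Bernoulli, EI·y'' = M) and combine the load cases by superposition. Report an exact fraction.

Load 1 — applied couple M₀=2 kN·m at a=36/5 m (b=L-a=24/5):
  y_1 = M₀x²/(2EI)  [x≤a] = 2·3²/(2·100000) = 9/100000 m
Load 2 — applied couple M₀=6 kN·m at a=24/5 m (b=L-a=36/5):
  y_2 = M₀x²/(2EI)  [x≤a] = 6·3²/(2·100000) = 27/100000 m
Load 3 — triangular load w₀=3 kN/m (0→w₀ over full span):
  y_3 = (w₀Lx³/12-w₀L²x²/6-w₀x⁵/(120L))/EI = (3·12·3³/12-3·12²·3²/6-3·3⁵/(120·12))/100000 = -90801/16000000 m
Superposition: y = Σ y_i = -85041/16000000 m ≈ -0.005315 m

y(3) = -85041/16000000 m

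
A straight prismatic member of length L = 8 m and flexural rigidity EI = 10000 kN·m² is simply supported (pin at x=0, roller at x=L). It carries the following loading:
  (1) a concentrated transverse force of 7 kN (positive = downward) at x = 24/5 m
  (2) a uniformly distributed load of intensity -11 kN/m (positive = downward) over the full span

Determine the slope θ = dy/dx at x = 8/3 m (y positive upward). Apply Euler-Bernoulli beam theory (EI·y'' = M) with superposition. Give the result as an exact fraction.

Load 1 — point force P=7 kN at a=24/5 m (b=L-a=16/5):
  θ_1 = -Pb(L²-b²-3x²)/(6LEI)  [x≤a] = -7·(16/5)·(8²-(16/5)²-3·(8/3)²)/(6·8·10000) = -1064/703125 rad
Load 2 — uniform load w=-11 kN/m over full span:
  θ_2 = -w(L³-6Lx²+4x³)/(24EI) = -(-11)·(8³-6·8·(8/3)²+4·(8/3)³)/(24·10000) = 572/50625 rad
Superposition: θ = Σ θ_i = 61924/6328125 rad ≈ 0.009786 rad

θ(8/3) = 61924/6328125 rad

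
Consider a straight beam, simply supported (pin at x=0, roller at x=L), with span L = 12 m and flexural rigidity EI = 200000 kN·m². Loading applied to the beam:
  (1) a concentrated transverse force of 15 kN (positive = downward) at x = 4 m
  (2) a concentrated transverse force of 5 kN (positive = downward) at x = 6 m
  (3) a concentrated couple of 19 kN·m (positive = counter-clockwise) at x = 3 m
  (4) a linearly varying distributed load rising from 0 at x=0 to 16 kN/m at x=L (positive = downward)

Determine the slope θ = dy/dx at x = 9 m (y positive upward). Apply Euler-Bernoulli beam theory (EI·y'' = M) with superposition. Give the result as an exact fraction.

Load 1 — point force P=15 kN at a=4 m (b=L-a=8):
  θ_1 = -Pa(2L²-6Lx+3x²+a²)/(6LEI)  [x>a] = -15·4·(2·12²-6·12·9+3·9²+4²)/(6·12·200000) = 101/240000 rad
Load 2 — point force P=5 kN at a=6 m (b=L-a=6):
  θ_2 = -Pa(2L²-6Lx+3x²+a²)/(6LEI)  [x>a] = -5·6·(2·12²-6·12·9+3·9²+6²)/(6·12·200000) = 27/160000 rad
Load 3 — applied couple M₀=19 kN·m at a=3 m (b=L-a=9):
  θ_3 = (M₀x²/(2L)-M₀(x-a)+C₁)/EI  [x>a] with C₁=M₀(3b²-L²)/(6L)=209/8 = (19·9²/(2·12)-19·(9-3)+(209/8))/200000 = -19/160000 rad
Load 4 — triangular load w₀=16 kN/m (0→w₀ over full span):
  θ_4 = -w₀(7L⁴-30L²x²+15x⁴)/(360LEI) = -16·(7·12⁴-30·12²·9²+15·9⁴)/(360·12·200000) = 3939/2000000 rad
Superposition: θ = Σ θ_i = 7321/3000000 rad ≈ 0.002440 rad

θ(9) = 7321/3000000 rad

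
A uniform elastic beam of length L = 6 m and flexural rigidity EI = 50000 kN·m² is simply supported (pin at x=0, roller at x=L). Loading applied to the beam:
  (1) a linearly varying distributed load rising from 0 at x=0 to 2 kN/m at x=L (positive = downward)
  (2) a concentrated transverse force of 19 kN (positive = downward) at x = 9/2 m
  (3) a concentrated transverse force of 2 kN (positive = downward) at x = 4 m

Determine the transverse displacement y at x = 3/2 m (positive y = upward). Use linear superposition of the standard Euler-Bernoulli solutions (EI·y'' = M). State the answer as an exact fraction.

y(3/2) = -8273/7680000 m

Load 1 — triangular load w₀=2 kN/m (0→w₀ over full span):
  y_1 = -w₀x(7L⁴-10L²x²+3x⁴)/(360LEI) = -2·(3/2)·(7·6⁴-10·6²·(3/2)²+3·(3/2)⁴)/(360·6·50000) = -2943/12800000 m
Load 2 — point force P=19 kN at a=9/2 m (b=L-a=3/2):
  y_2 = -Pbx(L²-b²-x²)/(6LEI)  [x≤a] = -19·(3/2)·(3/2)·(6²-(3/2)²-(3/2)²)/(6·6·50000) = -1197/1600000 m
Load 3 — point force P=2 kN at a=4 m (b=L-a=2):
  y_3 = -Pbx(L²-b²-x²)/(6LEI)  [x≤a] = -2·2·(3/2)·(6²-2²-(3/2)²)/(6·6·50000) = -119/1200000 m
Superposition: y = Σ y_i = -8273/7680000 m ≈ -0.001077 m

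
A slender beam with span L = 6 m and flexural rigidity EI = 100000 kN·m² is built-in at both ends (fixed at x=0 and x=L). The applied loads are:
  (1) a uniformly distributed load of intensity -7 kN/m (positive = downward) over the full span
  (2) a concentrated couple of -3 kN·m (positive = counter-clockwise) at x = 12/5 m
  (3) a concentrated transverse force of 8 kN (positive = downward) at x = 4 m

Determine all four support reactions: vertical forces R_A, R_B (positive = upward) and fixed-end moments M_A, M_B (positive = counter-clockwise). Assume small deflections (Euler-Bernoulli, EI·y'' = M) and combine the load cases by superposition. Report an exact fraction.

Load 1 — uniform load w=-7 kN/m over full span:
  R_A = wL/2 = (-7)·6/2 = -21 kN
  M_A = wL²/12 = (-7)·6²/12 = -21 kN·m
  R_B = wL/2 = (-7)·6/2 = -21 kN
  M_B = -wL²/12 = -(-7)·6²/12 = 21 kN·m
Load 2 — applied couple M₀=-3 kN·m at a=12/5 m (b=L-a=18/5):
  R_A = 6M₀ab/L³ = 6·(-3)·(12/5)·(18/5)/6³ = -18/25 kN
  M_A = M₀b(2a-b)/L² = (-3)·(18/5)·(2·(12/5)-(18/5))/6² = -9/25 kN·m
  R_B = -6M₀ab/L³ = -6·(-3)·(12/5)·(18/5)/6³ = 18/25 kN
  M_B = M₀a(2b-a)/L² = (-3)·(12/5)·(2·(18/5)-(12/5))/6² = -24/25 kN·m
Load 3 — point force P=8 kN at a=4 m (b=L-a=2):
  R_A = Pb²(3a+b)/L³ = 8·2²·(3·4+2)/6³ = 56/27 kN
  M_A = Pab²/L² = 8·4·2²/6² = 32/9 kN·m
  R_B = Pa²(a+3b)/L³ = 8·4²·(4+3·2)/6³ = 160/27 kN
  M_B = -Pa²b/L² = -8·4²·2/6² = -64/9 kN·m
Superposition: R_A = -13261/675 kN, M_A = -4006/225 kN·m, R_B = -9689/675 kN, M_B = 2909/225 kN·m

R_A = -13261/675 kN, M_A = -4006/225 kN·m, R_B = -9689/675 kN, M_B = 2909/225 kN·m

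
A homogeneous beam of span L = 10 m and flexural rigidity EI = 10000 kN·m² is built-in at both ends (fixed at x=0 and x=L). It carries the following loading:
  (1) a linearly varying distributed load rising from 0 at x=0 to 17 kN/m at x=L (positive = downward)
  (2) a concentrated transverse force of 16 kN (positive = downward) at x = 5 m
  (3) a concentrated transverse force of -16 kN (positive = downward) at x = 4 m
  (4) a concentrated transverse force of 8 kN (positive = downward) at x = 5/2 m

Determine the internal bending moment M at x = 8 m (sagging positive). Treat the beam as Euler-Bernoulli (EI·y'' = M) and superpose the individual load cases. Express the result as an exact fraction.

Load 1 — triangular load w₀=17 kN/m (0→w₀ over full span):
  M_1 = 3w₀Lx/20 - w₀L²/30 - w₀x³/(6L) = 3·17·10·8/20 - 17·10²/30 - 17·8³/(6·10) = 34/15 kN·m
Load 2 — point force P=16 kN at a=5 m (b=L-a=5):
  M_2 = Pa²(a+3b)(L-x)/L³ - Pa²b/L²  [x>a] = 16·5²·(5+3·5)·(10-8)/10³ - 16·5²·5/10² = -4 kN·m
Load 3 — point force P=-16 kN at a=4 m (b=L-a=6):
  M_3 = Pa²(a+3b)(L-x)/L³ - Pa²b/L²  [x>a] = (-16)·4²·(4+3·6)·(10-8)/10³ - (-16)·4²·6/10² = 512/125 kN·m
Load 4 — point force P=8 kN at a=5/2 m (b=L-a=15/2):
  M_4 = Pa²(a+3b)(L-x)/L³ - Pa²b/L²  [x>a] = 8·(5/2)²·((5/2)+3·(15/2))·(10-8)/10³ - 8·(5/2)²·(15/2)/10² = -5/4 kN·m
Superposition: M = Σ M_i = 1669/1500 kN·m ≈ 1.112667 kN·m

M(8) = 1669/1500 kN·m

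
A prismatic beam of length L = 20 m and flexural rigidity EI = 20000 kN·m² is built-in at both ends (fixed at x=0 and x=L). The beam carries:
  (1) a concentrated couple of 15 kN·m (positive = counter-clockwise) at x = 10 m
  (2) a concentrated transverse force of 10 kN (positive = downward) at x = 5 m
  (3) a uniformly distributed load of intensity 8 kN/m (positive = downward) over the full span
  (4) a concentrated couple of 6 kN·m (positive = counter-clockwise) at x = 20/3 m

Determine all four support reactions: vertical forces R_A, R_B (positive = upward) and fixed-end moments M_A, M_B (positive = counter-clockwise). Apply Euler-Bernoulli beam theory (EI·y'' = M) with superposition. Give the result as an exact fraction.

Load 1 — applied couple M₀=15 kN·m at a=10 m (b=L-a=10):
  R_A = 6M₀ab/L³ = 6·15·10·10/20³ = 9/8 kN
  M_A = M₀b(2a-b)/L² = 15·10·(2·10-10)/20² = 15/4 kN·m
  R_B = -6M₀ab/L³ = -6·15·10·10/20³ = -9/8 kN
  M_B = M₀a(2b-a)/L² = 15·10·(2·10-10)/20² = 15/4 kN·m
Load 2 — point force P=10 kN at a=5 m (b=L-a=15):
  R_A = Pb²(3a+b)/L³ = 10·15²·(3·5+15)/20³ = 135/16 kN
  M_A = Pab²/L² = 10·5·15²/20² = 225/8 kN·m
  R_B = Pa²(a+3b)/L³ = 10·5²·(5+3·15)/20³ = 25/16 kN
  M_B = -Pa²b/L² = -10·5²·15/20² = -75/8 kN·m
Load 3 — uniform load w=8 kN/m over full span:
  R_A = wL/2 = 8·20/2 = 80 kN
  M_A = wL²/12 = 8·20²/12 = 800/3 kN·m
  R_B = wL/2 = 8·20/2 = 80 kN
  M_B = -wL²/12 = -8·20²/12 = -800/3 kN·m
Load 4 — applied couple M₀=6 kN·m at a=20/3 m (b=L-a=40/3):
  R_A = 6M₀ab/L³ = 6·6·(20/3)·(40/3)/20³ = 2/5 kN
  M_A = M₀b(2a-b)/L² = 6·(40/3)·(2·(20/3)-(40/3))/20² = 0 kN·m
  R_B = -6M₀ab/L³ = -6·6·(20/3)·(40/3)/20³ = -2/5 kN
  M_B = M₀a(2b-a)/L² = 6·(20/3)·(2·(40/3)-(20/3))/20² = 2 kN·m
Superposition: R_A = 7197/80 kN, M_A = 7165/24 kN·m, R_B = 6403/80 kN, M_B = -6487/24 kN·m

R_A = 7197/80 kN, M_A = 7165/24 kN·m, R_B = 6403/80 kN, M_B = -6487/24 kN·m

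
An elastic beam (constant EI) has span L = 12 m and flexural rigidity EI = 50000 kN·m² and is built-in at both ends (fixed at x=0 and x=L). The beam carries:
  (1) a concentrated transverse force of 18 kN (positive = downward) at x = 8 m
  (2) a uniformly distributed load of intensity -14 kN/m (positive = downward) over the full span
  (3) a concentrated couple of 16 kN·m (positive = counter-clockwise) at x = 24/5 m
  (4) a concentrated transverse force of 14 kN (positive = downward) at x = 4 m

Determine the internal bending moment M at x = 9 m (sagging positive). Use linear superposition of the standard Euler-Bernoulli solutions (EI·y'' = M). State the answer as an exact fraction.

Load 1 — point force P=18 kN at a=8 m (b=L-a=4):
  M_1 = Pa²(a+3b)(L-x)/L³ - Pa²b/L²  [x>a] = 18·8²·(8+3·4)·(12-9)/12³ - 18·8²·4/12² = 8 kN·m
Load 2 — uniform load w=-14 kN/m over full span:
  M_2 = wLx/2 - wL²/12 - wx²/2 = (-14)·12·9/2 - (-14)·12²/12 - (-14)·9²/2 = -21 kN·m
Load 3 — applied couple M₀=16 kN·m at a=24/5 m (b=L-a=36/5):
  M_3 = R_Ax - M_A - M₀  [x>a] with R_A=48/25, M_A=48/25 = (48/25)·9 - (48/25) - 16 = -16/25 kN·m
Load 4 — point force P=14 kN at a=4 m (b=L-a=8):
  M_4 = Pa²(a+3b)(L-x)/L³ - Pa²b/L²  [x>a] = 14·4²·(4+3·8)·(12-9)/12³ - 14·4²·8/12² = -14/9 kN·m
Superposition: M = Σ M_i = -3419/225 kN·m ≈ -15.195556 kN·m

M(9) = -3419/225 kN·m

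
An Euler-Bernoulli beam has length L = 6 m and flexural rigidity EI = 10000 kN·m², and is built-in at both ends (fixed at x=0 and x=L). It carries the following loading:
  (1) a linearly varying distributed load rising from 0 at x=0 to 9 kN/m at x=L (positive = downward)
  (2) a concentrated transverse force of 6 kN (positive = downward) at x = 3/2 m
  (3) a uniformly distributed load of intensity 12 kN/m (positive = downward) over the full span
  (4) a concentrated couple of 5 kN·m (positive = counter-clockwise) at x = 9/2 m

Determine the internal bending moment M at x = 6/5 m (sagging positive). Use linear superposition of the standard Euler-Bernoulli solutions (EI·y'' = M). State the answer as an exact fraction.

Load 1 — triangular load w₀=9 kN/m (0→w₀ over full span):
  M_1 = 3w₀Lx/20 - w₀L²/30 - w₀x³/(6L) = 3·9·6·(6/5)/20 - 9·6²/30 - 9·(6/5)³/(6·6) = -189/125 kN·m
Load 2 — point force P=6 kN at a=3/2 m (b=L-a=9/2):
  M_2 = Pb²(3a+b)x/L³ - Pab²/L²  [x≤a] = 6·(9/2)²·(3·(3/2)+(9/2))·(6/5)/6³ - 6·(3/2)·(9/2)²/6² = 81/80 kN·m
Load 3 — uniform load w=12 kN/m over full span:
  M_3 = wLx/2 - wL²/12 - wx²/2 = 12·6·(6/5)/2 - 12·6²/12 - 12·(6/5)²/2 = -36/25 kN·m
Load 4 — applied couple M₀=5 kN·m at a=9/2 m (b=L-a=3/2):
  M_4 = R_Ax - M_A  [x≤a] with R_A=15/16, M_A=25/16 = (15/16)·(6/5) - (25/16) = -7/16 kN·m
Superposition: M = Σ M_i = -2377/1000 kN·m ≈ -2.377000 kN·m

M(6/5) = -2377/1000 kN·m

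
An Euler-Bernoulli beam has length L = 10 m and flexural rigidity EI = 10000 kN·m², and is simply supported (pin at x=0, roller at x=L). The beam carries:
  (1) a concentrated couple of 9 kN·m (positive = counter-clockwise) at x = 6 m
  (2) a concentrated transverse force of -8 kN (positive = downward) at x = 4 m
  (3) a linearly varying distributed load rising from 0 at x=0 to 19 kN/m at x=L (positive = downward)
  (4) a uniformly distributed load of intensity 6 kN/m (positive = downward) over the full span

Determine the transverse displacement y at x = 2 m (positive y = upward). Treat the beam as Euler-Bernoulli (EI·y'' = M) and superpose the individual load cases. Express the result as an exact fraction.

y(2) = -10121/93750 m

Load 1 — applied couple M₀=9 kN·m at a=6 m (b=L-a=4):
  y_1 = (M₀x³/(6L)+C₁x)/EI  [x≤a] with C₁=M₀(3b²-L²)/(6L)=-39/5 = (9·2³/(6·10)+(-39/5)·2)/10000 = -9/6250 m
Load 2 — point force P=-8 kN at a=4 m (b=L-a=6):
  y_2 = -Pbx(L²-b²-x²)/(6LEI)  [x≤a] = -(-8)·6·2·(10²-6²-2²)/(6·10·10000) = 6/625 m
Load 3 — triangular load w₀=19 kN/m (0→w₀ over full span):
  y_3 = -w₀x(7L⁴-10L²x²+3x⁴)/(360LEI) = -19·2·(7·10⁴-10·10²·2²+3·2⁴)/(360·10·10000) = -3268/46875 m
Load 4 — uniform load w=6 kN/m over full span:
  y_4 = -wx(L³-2Lx²+x³)/(24EI) = -6·2·(10³-2·10·2²+2³)/(24·10000) = -29/625 m
Superposition: y = Σ y_i = -10121/93750 m ≈ -0.107957 m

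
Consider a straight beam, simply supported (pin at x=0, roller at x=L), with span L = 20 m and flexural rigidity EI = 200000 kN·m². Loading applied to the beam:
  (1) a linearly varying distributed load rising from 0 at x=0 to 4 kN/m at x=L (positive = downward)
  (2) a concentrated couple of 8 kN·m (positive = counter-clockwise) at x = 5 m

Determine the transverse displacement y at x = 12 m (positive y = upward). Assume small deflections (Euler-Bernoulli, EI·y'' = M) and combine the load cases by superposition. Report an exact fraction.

y(12) = -36583/1875000 m

Load 1 — triangular load w₀=4 kN/m (0→w₀ over full span):
  y_1 = -w₀x(7L⁴-10L²x²+3x⁴)/(360LEI) = -4·12·(7·20⁴-10·20²·12²+3·12⁴)/(360·20·200000) = -4736/234375 m
Load 2 — applied couple M₀=8 kN·m at a=5 m (b=L-a=15):
  y_2 = (M₀x³/(6L)-M₀(x-a)²/2+C₁x)/EI  [x>a] with C₁=M₀(3b²-L²)/(6L)=55/3 = (8·12³/(6·20)-8·(12-5)²/2+(55/3)·12)/200000 = 87/125000 m
Superposition: y = Σ y_i = -36583/1875000 m ≈ -0.019511 m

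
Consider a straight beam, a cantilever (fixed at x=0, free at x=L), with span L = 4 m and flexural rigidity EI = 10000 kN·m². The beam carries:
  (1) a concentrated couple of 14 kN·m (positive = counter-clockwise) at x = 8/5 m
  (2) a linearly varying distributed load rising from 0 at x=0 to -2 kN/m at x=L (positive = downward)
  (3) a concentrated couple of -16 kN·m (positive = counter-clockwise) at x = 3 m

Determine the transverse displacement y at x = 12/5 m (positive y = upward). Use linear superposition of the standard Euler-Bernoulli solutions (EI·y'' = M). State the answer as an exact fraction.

y(12/5) = 11324/9765625 m

Load 1 — applied couple M₀=14 kN·m at a=8/5 m (b=L-a=12/5):
  y_1 = M₀a(2x-a)/(2EI)  [x>a] = 14·(8/5)·(2·(12/5)-(8/5))/(2·10000) = 56/15625 m
Load 2 — triangular load w₀=-2 kN/m (0→w₀ over full span):
  y_2 = (w₀Lx³/12-w₀L²x²/6-w₀x⁵/(120L))/EI = ((-2)·4·(12/5)³/12-(-2)·4²·(12/5)²/6-(-2)·(12/5)⁵/(120·4))/10000 = 21324/9765625 m
Load 3 — applied couple M₀=-16 kN·m at a=3 m (b=L-a=1):
  y_3 = M₀x²/(2EI)  [x≤a] = (-16)·(12/5)²/(2·10000) = -72/15625 m
Superposition: y = Σ y_i = 11324/9765625 m ≈ 0.001160 m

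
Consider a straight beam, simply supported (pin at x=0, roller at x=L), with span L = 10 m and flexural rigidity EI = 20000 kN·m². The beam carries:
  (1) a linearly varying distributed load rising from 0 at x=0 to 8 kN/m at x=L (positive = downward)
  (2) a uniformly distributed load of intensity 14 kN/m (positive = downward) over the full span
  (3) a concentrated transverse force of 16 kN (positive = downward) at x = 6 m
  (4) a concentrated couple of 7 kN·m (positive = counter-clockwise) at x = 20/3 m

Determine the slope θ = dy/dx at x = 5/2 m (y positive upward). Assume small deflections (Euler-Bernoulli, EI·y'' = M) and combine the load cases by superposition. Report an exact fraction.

θ(5/2) = -283883/9600000 rad

Load 1 — triangular load w₀=8 kN/m (0→w₀ over full span):
  θ_1 = -w₀(7L⁴-30L²x²+15x⁴)/(360LEI) = -8·(7·10⁴-30·10²·(5/2)²+15·(5/2)⁴)/(360·10·20000) = -1327/230400 rad
Load 2 — uniform load w=14 kN/m over full span:
  θ_2 = -w(L³-6Lx²+4x³)/(24EI) = -14·(10³-6·10·(5/2)²+4·(5/2)³)/(24·20000) = -77/3840 rad
Load 3 — point force P=16 kN at a=6 m (b=L-a=4):
  θ_3 = -Pb(L²-b²-3x²)/(6LEI)  [x≤a] = -16·4·(10²-4²-3·(5/2)²)/(6·10·20000) = -87/25000 rad
Load 4 — applied couple M₀=7 kN·m at a=20/3 m (b=L-a=10/3):
  θ_4 = (M₀x²/(2L)+C₁)/EI  [x≤a] with C₁=M₀(3b²-L²)/(6L)=-70/9 = (7·(5/2)²/(2·10)+(-70/9))/20000 = -161/576000 rad
Superposition: θ = Σ θ_i = -283883/9600000 rad ≈ -0.029571 rad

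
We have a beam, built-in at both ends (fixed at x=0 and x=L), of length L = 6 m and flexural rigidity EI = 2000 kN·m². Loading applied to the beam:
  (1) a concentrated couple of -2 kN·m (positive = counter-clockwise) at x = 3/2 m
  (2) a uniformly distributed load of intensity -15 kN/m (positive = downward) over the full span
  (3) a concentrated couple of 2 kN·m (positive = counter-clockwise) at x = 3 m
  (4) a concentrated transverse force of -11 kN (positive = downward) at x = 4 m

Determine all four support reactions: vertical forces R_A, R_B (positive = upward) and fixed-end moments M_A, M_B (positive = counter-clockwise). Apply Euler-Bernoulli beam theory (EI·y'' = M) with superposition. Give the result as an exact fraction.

Load 1 — applied couple M₀=-2 kN·m at a=3/2 m (b=L-a=9/2):
  R_A = 6M₀ab/L³ = 6·(-2)·(3/2)·(9/2)/6³ = -3/8 kN
  M_A = M₀b(2a-b)/L² = (-2)·(9/2)·(2·(3/2)-(9/2))/6² = 3/8 kN·m
  R_B = -6M₀ab/L³ = -6·(-2)·(3/2)·(9/2)/6³ = 3/8 kN
  M_B = M₀a(2b-a)/L² = (-2)·(3/2)·(2·(9/2)-(3/2))/6² = -5/8 kN·m
Load 2 — uniform load w=-15 kN/m over full span:
  R_A = wL/2 = (-15)·6/2 = -45 kN
  M_A = wL²/12 = (-15)·6²/12 = -45 kN·m
  R_B = wL/2 = (-15)·6/2 = -45 kN
  M_B = -wL²/12 = -(-15)·6²/12 = 45 kN·m
Load 3 — applied couple M₀=2 kN·m at a=3 m (b=L-a=3):
  R_A = 6M₀ab/L³ = 6·2·3·3/6³ = 1/2 kN
  M_A = M₀b(2a-b)/L² = 2·3·(2·3-3)/6² = 1/2 kN·m
  R_B = -6M₀ab/L³ = -6·2·3·3/6³ = -1/2 kN
  M_B = M₀a(2b-a)/L² = 2·3·(2·3-3)/6² = 1/2 kN·m
Load 4 — point force P=-11 kN at a=4 m (b=L-a=2):
  R_A = Pb²(3a+b)/L³ = (-11)·2²·(3·4+2)/6³ = -77/27 kN
  M_A = Pab²/L² = (-11)·4·2²/6² = -44/9 kN·m
  R_B = Pa²(a+3b)/L³ = (-11)·4²·(4+3·2)/6³ = -220/27 kN
  M_B = -Pa²b/L² = -(-11)·4²·2/6² = 88/9 kN·m
Superposition: R_A = -10309/216 kN, M_A = -3529/72 kN·m, R_B = -11507/216 kN, M_B = 3935/72 kN·m

R_A = -10309/216 kN, M_A = -3529/72 kN·m, R_B = -11507/216 kN, M_B = 3935/72 kN·m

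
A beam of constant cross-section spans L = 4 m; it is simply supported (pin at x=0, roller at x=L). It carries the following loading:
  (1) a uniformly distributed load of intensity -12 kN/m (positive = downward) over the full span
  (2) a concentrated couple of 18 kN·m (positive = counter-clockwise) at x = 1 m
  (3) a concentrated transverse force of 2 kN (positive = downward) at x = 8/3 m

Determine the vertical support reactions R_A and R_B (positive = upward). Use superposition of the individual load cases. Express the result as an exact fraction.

R_A = -113/6 kN, R_B = -163/6 kN

Load 1 — uniform load w=-12 kN/m over full span:
  R_A = wL/2 = (-12)·4/2 = -24 kN
  R_B = wL/2 = (-12)·4/2 = -24 kN
Load 2 — applied couple M₀=18 kN·m at a=1 m (b=L-a=3):
  R_A = M₀/L = 18/4 = 9/2 kN
  R_B = -M₀/L = -18/4 = -9/2 kN
Load 3 — point force P=2 kN at a=8/3 m (b=L-a=4/3):
  R_A = Pb/L = 2·(4/3)/4 = 2/3 kN
  R_B = Pa/L = 2·(8/3)/4 = 4/3 kN
Superposition: R_A = -113/6 kN, R_B = -163/6 kN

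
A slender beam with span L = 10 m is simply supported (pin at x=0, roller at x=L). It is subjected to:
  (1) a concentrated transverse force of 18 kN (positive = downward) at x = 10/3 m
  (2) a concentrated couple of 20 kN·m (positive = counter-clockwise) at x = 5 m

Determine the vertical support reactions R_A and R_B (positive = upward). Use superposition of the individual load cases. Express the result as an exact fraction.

Load 1 — point force P=18 kN at a=10/3 m (b=L-a=20/3):
  R_A = Pb/L = 18·(20/3)/10 = 12 kN
  R_B = Pa/L = 18·(10/3)/10 = 6 kN
Load 2 — applied couple M₀=20 kN·m at a=5 m (b=L-a=5):
  R_A = M₀/L = 20/10 = 2 kN
  R_B = -M₀/L = -20/10 = -2 kN
Superposition: R_A = 14 kN, R_B = 4 kN

R_A = 14 kN, R_B = 4 kN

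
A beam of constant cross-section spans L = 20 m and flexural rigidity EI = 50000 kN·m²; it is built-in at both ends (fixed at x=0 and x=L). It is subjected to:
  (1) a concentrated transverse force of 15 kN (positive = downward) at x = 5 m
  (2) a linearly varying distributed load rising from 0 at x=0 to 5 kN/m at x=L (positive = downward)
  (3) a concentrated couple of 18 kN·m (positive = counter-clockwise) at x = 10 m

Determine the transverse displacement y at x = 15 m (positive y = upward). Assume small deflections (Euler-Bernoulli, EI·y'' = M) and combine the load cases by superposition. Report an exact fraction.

y(15) = -1903/128000 m

Load 1 — point force P=15 kN at a=5 m (b=L-a=15):
  y_1 = -Pa²(L-x)²(3bL-(3b+a)(L-x))/(6L³EI)  [x>a] = -15·5²·(20-15)²·(3·15·20-(3·15+5)·(20-15))/(6·20³·50000) = -13/5120 m
Load 2 — triangular load w₀=5 kN/m (0→w₀ over full span):
  y_2 = -w₀x²(L-x)²(x+2L)/(120LEI) = -5·15²·(20-15)²·(15+2·20)/(120·20·50000) = -33/2560 m
Load 3 — applied couple M₀=18 kN·m at a=10 m (b=L-a=10):
  y_3 = (R_Ax³/6 - M_Ax²/2 - M₀(x-a)²/2)/EI  [x>a] with R_A=27/20, M_A=9/2 = ((27/20)·15³/6 - (9/2)·15²/2 - 18·(15-10)²/2)/50000 = 9/16000 m
Superposition: y = Σ y_i = -1903/128000 m ≈ -0.014867 m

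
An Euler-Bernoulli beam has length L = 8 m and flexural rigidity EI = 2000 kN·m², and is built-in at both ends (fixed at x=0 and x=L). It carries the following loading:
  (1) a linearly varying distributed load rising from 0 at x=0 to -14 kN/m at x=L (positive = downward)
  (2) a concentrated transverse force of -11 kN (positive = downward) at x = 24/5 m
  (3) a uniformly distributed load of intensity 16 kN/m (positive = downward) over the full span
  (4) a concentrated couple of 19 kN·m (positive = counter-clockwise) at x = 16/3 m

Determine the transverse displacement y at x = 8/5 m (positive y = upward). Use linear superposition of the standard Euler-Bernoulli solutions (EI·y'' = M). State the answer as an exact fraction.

Load 1 — triangular load w₀=-14 kN/m (0→w₀ over full span):
  y_1 = -w₀x²(L-x)²(x+2L)/(120LEI) = -(-14)·(8/5)²·(8-(8/5))²·((8/5)+2·8)/(120·8·2000) = 78848/5859375 m
Load 2 — point force P=-11 kN at a=24/5 m (b=L-a=16/5):
  y_2 = -Pb²x²(3aL-(3a+b)x)/(6L³EI)  [x≤a] = -(-11)·(16/5)²·(8/5)²·(3·(24/5)·8-(3·(24/5)+(16/5))·(8/5))/(6·8³·2000) = 23936/5859375 m
Load 3 — uniform load w=16 kN/m over full span:
  y_3 = -wx²(L-x)²/(24EI) = -16·(8/5)²·(8-(8/5))²/(24·2000) = -8192/234375 m
Load 4 — applied couple M₀=19 kN·m at a=16/3 m (b=L-a=8/3):
  y_4 = (R_Ax³/6 - M_Ax²/2)/EI  [x≤a] with R_A=19/6, M_A=19/3 = ((19/6)·(8/5)³/6 - (19/3)·(8/5)²/2)/2000 = -418/140625 m
Superposition: y = Σ y_i = -358298/17578125 m ≈ -0.020383 m

y(8/5) = -358298/17578125 m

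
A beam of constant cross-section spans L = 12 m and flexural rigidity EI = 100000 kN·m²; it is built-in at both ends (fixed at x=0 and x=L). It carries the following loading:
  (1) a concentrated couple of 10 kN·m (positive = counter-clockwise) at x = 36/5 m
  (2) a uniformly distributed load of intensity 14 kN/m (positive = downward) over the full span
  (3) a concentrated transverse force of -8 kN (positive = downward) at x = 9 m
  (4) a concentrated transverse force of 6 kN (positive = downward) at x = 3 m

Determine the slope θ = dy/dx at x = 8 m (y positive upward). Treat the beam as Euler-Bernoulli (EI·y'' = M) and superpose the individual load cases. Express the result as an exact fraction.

Load 1 — applied couple M₀=10 kN·m at a=36/5 m (b=L-a=24/5):
  θ_1 = (R_Ax²/2 - M_Ax - M₀(x-a))/EI  [x>a] with R_A=6/5, M_A=16/5 = ((6/5)·8²/2 - (16/5)·8 - 10·(8-(36/5)))/100000 = 3/62500 rad
Load 2 — uniform load w=14 kN/m over full span:
  θ_2 = -wx(L-x)(L-2x)/(12EI) = -14·8·(12-8)·(12-2·8)/(12·100000) = 14/9375 rad
Load 3 — point force P=-8 kN at a=9 m (b=L-a=3):
  θ_3 = -Pb²x(2aL-(3a+b)x)/(2L³EI)  [x≤a] = -(-8)·3²·8·(2·9·12-(3·9+3)·8)/(2·12³·100000) = -1/25000 rad
Load 4 — point force P=6 kN at a=3 m (b=L-a=9):
  θ_4 = Pa²(L-x)(2bL-(3b+a)(L-x))/(2L³EI)  [x>a] = 6·3²·(12-8)·(2·9·12-(3·9+3)·(12-8))/(2·12³·100000) = 3/50000 rad
Superposition: θ = Σ θ_i = 1171/750000 rad ≈ 0.001561 rad

θ(8) = 1171/750000 rad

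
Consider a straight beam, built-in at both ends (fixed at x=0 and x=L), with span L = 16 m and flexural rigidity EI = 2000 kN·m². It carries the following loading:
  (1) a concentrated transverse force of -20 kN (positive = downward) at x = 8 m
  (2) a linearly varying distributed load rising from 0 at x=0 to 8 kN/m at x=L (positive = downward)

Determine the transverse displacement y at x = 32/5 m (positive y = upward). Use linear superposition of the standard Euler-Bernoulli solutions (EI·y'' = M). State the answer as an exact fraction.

y(32/5) = -649472/5859375 m

Load 1 — point force P=-20 kN at a=8 m (b=L-a=8):
  y_1 = -Pb²x²(3aL-(3a+b)x)/(6L³EI)  [x≤a] = -(-20)·8²·(32/5)²·(3·8·16-(3·8+8)·(32/5))/(6·16³·2000) = 1792/9375 m
Load 2 — triangular load w₀=8 kN/m (0→w₀ over full span):
  y_2 = -w₀x²(L-x)²(x+2L)/(120LEI) = -8·(32/5)²·(16-(32/5))²·((32/5)+2·16)/(120·16·2000) = -589824/1953125 m
Superposition: y = Σ y_i = -649472/5859375 m ≈ -0.110843 m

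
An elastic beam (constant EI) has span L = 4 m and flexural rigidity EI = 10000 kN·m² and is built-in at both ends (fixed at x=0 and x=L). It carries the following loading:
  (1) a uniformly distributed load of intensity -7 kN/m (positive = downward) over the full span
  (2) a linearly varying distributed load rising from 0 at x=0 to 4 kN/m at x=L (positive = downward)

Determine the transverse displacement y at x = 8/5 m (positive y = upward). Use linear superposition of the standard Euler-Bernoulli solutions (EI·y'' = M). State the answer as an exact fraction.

Load 1 — uniform load w=-7 kN/m over full span:
  y_1 = -wx²(L-x)²/(24EI) = -(-7)·(8/5)²·(4-(8/5))²/(24·10000) = 168/390625 m
Load 2 — triangular load w₀=4 kN/m (0→w₀ over full span):
  y_2 = -w₀x²(L-x)²(x+2L)/(120LEI) = -4·(8/5)²·(4-(8/5))²·((8/5)+2·4)/(120·4·10000) = -1152/9765625 m
Superposition: y = Σ y_i = 3048/9765625 m ≈ 0.000312 m

y(8/5) = 3048/9765625 m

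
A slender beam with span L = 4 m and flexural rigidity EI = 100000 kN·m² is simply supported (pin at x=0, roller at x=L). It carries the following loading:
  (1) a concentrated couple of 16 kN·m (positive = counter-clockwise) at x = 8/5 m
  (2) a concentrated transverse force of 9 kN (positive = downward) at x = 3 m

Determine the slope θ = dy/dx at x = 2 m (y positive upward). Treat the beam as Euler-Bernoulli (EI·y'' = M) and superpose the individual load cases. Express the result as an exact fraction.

Load 1 — applied couple M₀=16 kN·m at a=8/5 m (b=L-a=12/5):
  θ_1 = (M₀x²/(2L)-M₀(x-a)+C₁)/EI  [x>a] with C₁=M₀(3b²-L²)/(6L)=64/75 = (16·2²/(2·4)-16·(2-(8/5))+(64/75))/100000 = 23/937500 rad
Load 2 — point force P=9 kN at a=3 m (b=L-a=1):
  θ_2 = -Pb(L²-b²-3x²)/(6LEI)  [x≤a] = -9·1·(4²-1²-3·2²)/(6·4·100000) = -9/800000 rad
Superposition: θ = Σ θ_i = 797/60000000 rad ≈ 0.000013 rad

θ(2) = 797/60000000 rad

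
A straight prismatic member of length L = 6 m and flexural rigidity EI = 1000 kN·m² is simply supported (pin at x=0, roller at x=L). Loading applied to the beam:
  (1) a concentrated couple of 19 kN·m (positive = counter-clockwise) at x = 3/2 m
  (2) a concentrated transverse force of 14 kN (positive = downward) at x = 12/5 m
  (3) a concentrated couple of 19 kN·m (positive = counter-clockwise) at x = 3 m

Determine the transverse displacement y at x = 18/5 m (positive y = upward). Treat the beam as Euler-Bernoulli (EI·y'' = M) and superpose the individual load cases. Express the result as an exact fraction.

Load 1 — applied couple M₀=19 kN·m at a=3/2 m (b=L-a=9/2):
  y_1 = (M₀x³/(6L)-M₀(x-a)²/2+C₁x)/EI  [x>a] with C₁=M₀(3b²-L²)/(6L)=209/16 = (19·(18/5)³/(6·6)-19·((18/5)-(3/2))²/2+(209/16)·(18/5))/1000 = 14877/500000 m
Load 2 — point force P=14 kN at a=12/5 m (b=L-a=18/5):
  y_2 = -Pa(L-x)(2Lx-a²-x²)/(6LEI)  [x>a] = -14·(12/5)·(6-(18/5))·(2·6·(18/5)-(12/5)²-(18/5)²)/(6·6·1000) = -4284/78125 m
Load 3 — applied couple M₀=19 kN·m at a=3 m (b=L-a=3):
  y_3 = (M₀x³/(6L)-M₀(x-a)²/2+C₁x)/EI  [x>a] with C₁=M₀(3b²-L²)/(6L)=-19/4 = (19·(18/5)³/(6·6)-19·((18/5)-3)²/2+(-19/4)·(18/5))/1000 = 513/125000 m
Superposition: y = Σ y_i = -52443/2500000 m ≈ -0.020977 m

y(18/5) = -52443/2500000 m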